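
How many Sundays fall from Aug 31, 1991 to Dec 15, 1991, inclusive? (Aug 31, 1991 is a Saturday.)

16

Aug 31, 1991 is a Saturday; the first Sunday on or after it is Sep 1, 1991 (1 day later).
From Sep 1, 1991 to Dec 15, 1991: 29 + 31 + 30 + 15 = 105 days (rest of Sep, Oct, Nov, Dec).
105 ÷ 7 = 15 full weeks with remainder 0, so 15 more Sundays after the first → 16.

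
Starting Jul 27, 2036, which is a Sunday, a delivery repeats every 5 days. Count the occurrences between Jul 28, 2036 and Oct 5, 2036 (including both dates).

14

Occurrences land 5·i days after Jul 27, 2036 for i = 0, 1, 2, …
Jul 28, 2036 is 1 day after the start; 1 ÷ 5 = 0 remainder 1; since the remainder is 1, round up to i = 1. First occurrence in the window: #2 on Aug 1, 2036 (1×5 = 5 days in).
Oct 5, 2036 is 70 days after the start; 70 ÷ 5 = 14 remainder 0. Last occurrence in the window: #15 on Oct 5, 2036.
Occurrences #2 through #15: 14 in total.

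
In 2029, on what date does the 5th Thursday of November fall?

2029-11-29

November 2029 begins on a Thursday, so the first Thursday is November 1.
The 5th Thursday is 4 weeks later: 1 + 28 = 29.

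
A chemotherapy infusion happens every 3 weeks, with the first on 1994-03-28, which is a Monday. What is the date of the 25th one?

The 25th occurrence is 24 intervals after the first: 24 × 21 = 504 days after 1994-03-28.
March has 31 days — 3 days to the end of March leaves 501.
From end of March to end of 1994 is 275 days (226 left).
January has 31 days (195 left).
February has 28 days (167 left).
March has 31 days (136 left).
April has 30 days (106 left).
May has 31 days (75 left).
June has 30 days (45 left).
July has 31 days (14 left).
14 days into August → 1995-08-14.

1995-08-14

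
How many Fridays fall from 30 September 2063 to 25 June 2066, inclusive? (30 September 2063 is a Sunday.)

143

30 September 2063 is a Sunday; the first Friday on or after it is 5 October 2063 (5 days later).
From 5 October 2063 to 25 June 2066: 87 + 366 + 365 + 176 = 994 days (rest of 2063, 2064, 2065, to 25 June 2066 in 2066).
994 ÷ 7 = 142 full weeks with remainder 0, so 142 more Fridays after the first → 143.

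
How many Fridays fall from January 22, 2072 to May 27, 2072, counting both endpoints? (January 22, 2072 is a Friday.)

19

January 22, 2072 is a Friday; the first Friday on or after it is January 22, 2072.
From January 22, 2072 to May 27, 2072: 9 + 29 + 31 + 30 + 27 = 126 days (rest of January, February, March, April, May).
126 ÷ 7 = 18 full weeks with remainder 0, so 18 more Fridays after the first → 19.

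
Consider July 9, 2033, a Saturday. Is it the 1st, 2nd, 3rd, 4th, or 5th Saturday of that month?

2nd

Day 9 falls in week ⌈9/7⌉ of the month.
Days 1–7 hold the 1st Saturday, 8–14 the 2nd, 15–21 the 3rd, 22–28 the 4th, 29–31 the 5th.
9 is in the range for the 2nd.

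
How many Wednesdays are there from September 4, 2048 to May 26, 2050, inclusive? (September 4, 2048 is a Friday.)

September 4, 2048 is a Friday; the first Wednesday on or after it is September 9, 2048 (5 days later).
From September 9, 2048 to May 26, 2050: 113 + 365 + 146 = 624 days (rest of 2048, 2049, to May 26, 2050 in 2050).
624 ÷ 7 = 89 full weeks with remainder 1, so 89 more Wednesdays after the first → 90.

90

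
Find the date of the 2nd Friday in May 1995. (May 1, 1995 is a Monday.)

May 1995 begins on a Monday, so the first Friday is May 5 (4 days later).
The 2nd Friday is 1 weeks later: 5 + 7 = 12.

May 12, 1995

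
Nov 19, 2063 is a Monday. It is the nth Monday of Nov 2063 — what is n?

Day 19 falls in week ⌈19/7⌉ of the month.
Days 1–7 hold the 1st Monday, 8–14 the 2nd, 15–21 the 3rd, 22–28 the 4th, 29–31 the 5th.
19 is in the range for the 3rd.

3rd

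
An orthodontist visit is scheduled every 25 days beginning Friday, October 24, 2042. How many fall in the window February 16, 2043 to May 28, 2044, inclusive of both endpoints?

19

Occurrences land 25·i days after October 24, 2042 for i = 0, 1, 2, …
February 16, 2043 is 115 days after the start; 115 ÷ 25 = 4 remainder 15; since the remainder is 15, round up to i = 5. First occurrence in the window: #6 on February 26, 2043 (5×25 = 125 days in).
May 28, 2044 is 582 days after the start; 582 ÷ 25 = 23 remainder 7. Last occurrence in the window: #24 on May 21, 2044.
Occurrences #6 through #24: 19 in total.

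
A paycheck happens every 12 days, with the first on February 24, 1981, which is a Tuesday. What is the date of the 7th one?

May 7, 1981

The 7th occurrence is 6 intervals after the first: 6 × 12 = 72 days after February 24, 1981.
February has 28 days — 4 days to the end of February leaves 68.
March has 31 days (37 left).
April has 30 days (7 left).
7 days into May → May 7, 1981.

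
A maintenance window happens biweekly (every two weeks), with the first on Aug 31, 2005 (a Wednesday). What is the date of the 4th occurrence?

Oct 12, 2005

The 4th occurrence is 3 intervals after the first: 3 × 14 = 42 days after Aug 31, 2005.
Aug has 31 days — 0 days to the end of Aug leaves 42.
Sep has 30 days (12 left).
12 days into Oct → Oct 12, 2005.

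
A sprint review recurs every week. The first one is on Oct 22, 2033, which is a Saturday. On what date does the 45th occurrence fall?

Aug 26, 2034

The 45th occurrence is 44 intervals after the first: 44 × 7 = 308 days after Oct 22, 2033.
Oct has 31 days — 9 days to the end of Oct leaves 299.
Nov has 30 days (269 left).
Dec has 31 days (238 left).
Jan has 31 days (207 left).
Feb has 28 days (179 left).
Mar has 31 days (148 left).
Apr has 30 days (118 left).
May has 31 days (87 left).
Jun has 30 days (57 left).
Jul has 31 days (26 left).
26 days into Aug → Aug 26, 2034.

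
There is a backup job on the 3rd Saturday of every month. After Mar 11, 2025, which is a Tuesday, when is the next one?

Mar 2025 starts on a Saturday; its first Saturday is the 1st, so the 3rd Saturday is the 15th — Mar 15, 2025.
Mar 15, 2025 is after Mar 11, 2025, so that is the next one.

Mar 15, 2025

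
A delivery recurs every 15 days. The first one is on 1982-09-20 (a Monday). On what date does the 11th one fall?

The 11th occurrence is 10 intervals after the first: 10 × 15 = 150 days after 1982-09-20.
September has 30 days — 10 days to the end of September leaves 140.
October has 31 days (109 left).
November has 30 days (79 left).
December has 31 days (48 left).
January has 31 days (17 left).
17 days into February → 1983-02-17.

1983-02-17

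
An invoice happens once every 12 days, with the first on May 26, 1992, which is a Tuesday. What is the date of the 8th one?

The 8th occurrence is 7 intervals after the first: 7 × 12 = 84 days after May 26, 1992.
May has 31 days — 5 days to the end of May leaves 79.
June has 30 days (49 left).
July has 31 days (18 left).
18 days into August → August 18, 1992.

August 18, 1992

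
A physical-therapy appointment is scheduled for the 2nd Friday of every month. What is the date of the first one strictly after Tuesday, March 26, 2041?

April 12, 2041

March 2041 starts on a Friday; its first Friday is the 1st, so the 2nd Friday is the 8th — March 8, 2041.
That is not after March 26, 2041, so look at April 2041.
April 2041 starts on a Monday; its first Friday is the 5th, so the 2nd Friday is the 12th — April 12, 2041.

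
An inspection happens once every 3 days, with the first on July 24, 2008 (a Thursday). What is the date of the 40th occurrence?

November 18, 2008

The 40th occurrence is 39 intervals after the first: 39 × 3 = 117 days after July 24, 2008.
July has 31 days — 7 days to the end of July leaves 110.
August has 31 days (79 left).
September has 30 days (49 left).
October has 31 days (18 left).
18 days into November → November 18, 2008.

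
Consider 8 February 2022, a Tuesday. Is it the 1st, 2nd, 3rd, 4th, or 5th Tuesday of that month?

Day 8 falls in week ⌈8/7⌉ of the month.
Days 1–7 hold the 1st Tuesday, 8–14 the 2nd, 15–21 the 3rd, 22–28 the 4th, 29–31 the 5th.
8 is in the range for the 2nd.

2nd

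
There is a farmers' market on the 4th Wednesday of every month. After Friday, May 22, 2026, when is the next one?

May 27, 2026

May 2026 starts on a Friday; its first Wednesday is the 6th, so the 4th Wednesday is the 27th — May 27, 2026.
May 27, 2026 is after May 22, 2026, so that is the next one.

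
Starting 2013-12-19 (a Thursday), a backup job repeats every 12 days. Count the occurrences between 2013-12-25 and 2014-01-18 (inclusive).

Occurrences land 12·i days after 2013-12-19 for i = 0, 1, 2, …
2013-12-25 is 6 days after the start; 6 ÷ 12 = 0 remainder 6; since the remainder is 6, round up to i = 1. First occurrence in the window: #2 on 2013-12-31 (1×12 = 12 days in).
2014-01-18 is 30 days after the start; 30 ÷ 12 = 2 remainder 6. Last occurrence in the window: #3 on 2014-01-12.
Occurrences #2 through #3: 2 in total.

2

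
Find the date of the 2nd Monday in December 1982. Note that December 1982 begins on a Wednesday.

December 1982 begins on a Wednesday, so the first Monday is December 6 (5 days later).
The 2nd Monday is 1 weeks later: 6 + 7 = 13.

1982-12-13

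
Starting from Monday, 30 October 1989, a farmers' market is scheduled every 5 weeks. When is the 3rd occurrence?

8 January 1990

The 3rd occurrence is 2 intervals after the first: 2 × 35 = 70 days after 30 October 1989.
October has 31 days — 1 day to the end of October leaves 69.
November has 30 days (39 left).
December has 31 days (8 left).
8 days into January → 8 January 1990.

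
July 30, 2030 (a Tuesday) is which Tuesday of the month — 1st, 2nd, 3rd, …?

Day 30 falls in week ⌈30/7⌉ of the month.
Days 1–7 hold the 1st Tuesday, 8–14 the 2nd, 15–21 the 3rd, 22–28 the 4th, 29–31 the 5th.
30 is in the range for the 5th.

5th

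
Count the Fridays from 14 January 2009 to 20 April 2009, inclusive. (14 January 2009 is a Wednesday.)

14 January 2009 is a Wednesday; the first Friday on or after it is 16 January 2009 (2 days later).
From 16 January 2009 to 20 April 2009: 15 + 28 + 31 + 20 = 94 days (rest of January, February, March, April).
94 ÷ 7 = 13 full weeks with remainder 3, so 13 more Fridays after the first → 14.

14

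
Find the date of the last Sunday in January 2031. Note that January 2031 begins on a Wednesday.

January 2031 begins on a Wednesday, so the first Sunday is January 5 (4 days later).
January 2031 has 31 days. Adding weeks: 5, 12, 19, 26 — the last one ≤ 31 is the 26th.

26 January 2031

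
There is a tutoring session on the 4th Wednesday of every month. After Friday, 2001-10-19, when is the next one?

2001-10-24

October 2001 starts on a Monday; its first Wednesday is the 3rd, so the 4th Wednesday is the 24th — 2001-10-24.
2001-10-24 is after 2001-10-19, so that is the next one.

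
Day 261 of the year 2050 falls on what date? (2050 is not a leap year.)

18 September 2050

January has 31 days (261 − 31 = 230 remain).
February has 28 days (230 − 28 = 202 remain).
March has 31 days (202 − 31 = 171 remain).
April has 30 days (171 − 30 = 141 remain).
May has 31 days (141 − 31 = 110 remain).
June has 30 days (110 − 30 = 80 remain).
July has 31 days (80 − 31 = 49 remain).
August has 31 days (49 − 31 = 18 remain).
18 into September → September 18.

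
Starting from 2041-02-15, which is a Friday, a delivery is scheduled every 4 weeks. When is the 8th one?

2041-08-30

The 8th occurrence is 7 intervals after the first: 7 × 28 = 196 days after 2041-02-15.
February has 28 days — 13 days to the end of February leaves 183.
March has 31 days (152 left).
April has 30 days (122 left).
May has 31 days (91 left).
June has 30 days (61 left).
July has 31 days (30 left).
30 days into August → 2041-08-30.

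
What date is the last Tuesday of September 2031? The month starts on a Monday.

2031-09-30

September 2031 begins on a Monday, so the first Tuesday is September 2 (1 day later).
September 2031 has 30 days. Adding weeks: 2, 9, 16, 23, 30 — the last one ≤ 30 is the 30th.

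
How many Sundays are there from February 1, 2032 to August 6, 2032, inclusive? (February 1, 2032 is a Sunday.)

February 1, 2032 is a Sunday; the first Sunday on or after it is February 1, 2032.
From February 1, 2032 to August 6, 2032: 28 + 31 + 30 + 31 + 30 + 31 + 6 = 187 days (rest of February, March, April, May, June, July, August).
187 ÷ 7 = 26 full weeks with remainder 5, so 26 more Sundays after the first → 27.

27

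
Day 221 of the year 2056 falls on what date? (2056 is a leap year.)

January has 31 days (221 − 31 = 190 remain).
February has 29 days (190 − 29 = 161 remain).
March has 31 days (161 − 31 = 130 remain).
April has 30 days (130 − 30 = 100 remain).
May has 31 days (100 − 31 = 69 remain).
June has 30 days (69 − 30 = 39 remain).
July has 31 days (39 − 31 = 8 remain).
8 into August → August 8.

2056-08-08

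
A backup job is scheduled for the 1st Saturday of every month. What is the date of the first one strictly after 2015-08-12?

2015-09-05

August 2015 starts on a Saturday, so its 1st Saturday is 2015-08-01.
That is not after 2015-08-12, so look at September 2015.
September 2015 starts on a Tuesday, so its 1st Saturday is 2015-09-05 (4 days in).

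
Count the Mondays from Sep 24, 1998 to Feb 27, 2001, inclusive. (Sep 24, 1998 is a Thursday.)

Sep 24, 1998 is a Thursday; the first Monday on or after it is Sep 28, 1998 (4 days later).
From Sep 28, 1998 to Feb 27, 2001: 94 + 365 + 366 + 58 = 883 days (rest of 1998, 1999, 2000, to Feb 27, 2001 in 2001).
883 ÷ 7 = 126 full weeks with remainder 1, so 126 more Mondays after the first → 127.

127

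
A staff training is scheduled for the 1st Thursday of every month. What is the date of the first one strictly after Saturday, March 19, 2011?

April 7, 2011

March 2011 starts on a Tuesday, so its 1st Thursday is March 3, 2011 (2 days in).
That is not after March 19, 2011, so look at April 2011.
April 2011 starts on a Friday, so its 1st Thursday is April 7, 2011 (6 days in).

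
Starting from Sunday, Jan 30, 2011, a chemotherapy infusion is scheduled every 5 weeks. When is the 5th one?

Jun 19, 2011

The 5th occurrence is 4 intervals after the first: 4 × 35 = 140 days after Jan 30, 2011.
Jan has 31 days — 1 day to the end of Jan leaves 139.
Feb has 28 days (111 left).
Mar has 31 days (80 left).
Apr has 30 days (50 left).
May has 31 days (19 left).
19 days into Jun → Jun 19, 2011.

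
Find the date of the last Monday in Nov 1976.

The first Monday of Nov 1976 is Nov 1.
Nov 1976 has 30 days. Adding weeks: 1, 8, 15, 22, 29 — the last one ≤ 30 is the 29th.

Nov 29, 1976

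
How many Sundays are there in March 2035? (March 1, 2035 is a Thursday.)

March 1, 2035 is a Thursday; the first Sunday on or after it is March 4, 2035 (3 days later).
From March 4, 2035 to March 31, 2035 is 31 − 4 = 27 days.
27 ÷ 7 = 3 full weeks with remainder 6, so 3 more Sundays after the first → 4.

4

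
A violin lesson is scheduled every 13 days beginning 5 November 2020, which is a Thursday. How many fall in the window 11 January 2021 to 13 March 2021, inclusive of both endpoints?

Occurrences land 13·i days after 5 November 2020 for i = 0, 1, 2, …
11 January 2021 is 67 days after the start; 67 ÷ 13 = 5 remainder 2; since the remainder is 2, round up to i = 6. First occurrence in the window: #7 on 22 January 2021 (6×13 = 78 days in).
13 March 2021 is 128 days after the start; 128 ÷ 13 = 9 remainder 11. Last occurrence in the window: #10 on 2 March 2021.
Occurrences #7 through #10: 4 in total.

4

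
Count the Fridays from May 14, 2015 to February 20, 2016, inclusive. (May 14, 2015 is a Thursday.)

41

May 14, 2015 is a Thursday; the first Friday on or after it is May 15, 2015 (1 day later).
From May 15, 2015 to February 20, 2016: 16 + 30 + 31 + 31 + 30 + 31 + 30 + 31 + 31 + 20 = 281 days (rest of May, June, July, August, September, October, November, December, January, February).
281 ÷ 7 = 40 full weeks with remainder 1, so 40 more Fridays after the first → 41.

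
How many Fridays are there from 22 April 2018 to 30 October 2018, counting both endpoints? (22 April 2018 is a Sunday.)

27

22 April 2018 is a Sunday; the first Friday on or after it is 27 April 2018 (5 days later).
From 27 April 2018 to 30 October 2018: 3 + 31 + 30 + 31 + 31 + 30 + 30 = 186 days (rest of April, May, June, July, August, September, October).
186 ÷ 7 = 26 full weeks with remainder 4, so 26 more Fridays after the first → 27.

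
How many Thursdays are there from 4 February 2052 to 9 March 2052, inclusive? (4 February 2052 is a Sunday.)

4 February 2052 is a Sunday; the first Thursday on or after it is 8 February 2052 (4 days later).
From 8 February 2052 to 9 March 2052: 21 + 9 = 30 days (rest of February, March).
30 ÷ 7 = 4 full weeks with remainder 2, so 4 more Thursdays after the first → 5.

5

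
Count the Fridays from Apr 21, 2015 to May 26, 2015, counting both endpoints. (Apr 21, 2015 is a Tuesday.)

Apr 21, 2015 is a Tuesday; the first Friday on or after it is Apr 24, 2015 (3 days later).
From Apr 24, 2015 to May 26, 2015: 6 + 26 = 32 days (rest of Apr, May).
32 ÷ 7 = 4 full weeks with remainder 4, so 4 more Fridays after the first → 5.

5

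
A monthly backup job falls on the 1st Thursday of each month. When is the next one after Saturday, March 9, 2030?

April 4, 2030

March 2030 starts on a Friday, so its 1st Thursday is March 7, 2030 (6 days in).
That is not after March 9, 2030, so look at April 2030.
April 2030 starts on a Monday, so its 1st Thursday is April 4, 2030 (3 days in).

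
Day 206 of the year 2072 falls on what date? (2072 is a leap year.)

January has 31 days (206 − 31 = 175 remain).
February has 29 days (175 − 29 = 146 remain).
March has 31 days (146 − 31 = 115 remain).
April has 30 days (115 − 30 = 85 remain).
May has 31 days (85 − 31 = 54 remain).
June has 30 days (54 − 30 = 24 remain).
24 into July → July 24.

July 24, 2072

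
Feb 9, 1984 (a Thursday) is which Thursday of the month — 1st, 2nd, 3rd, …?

2nd

Day 9 falls in week ⌈9/7⌉ of the month.
Days 1–7 hold the 1st Thursday, 8–14 the 2nd, 15–21 the 3rd, 22–28 the 4th, 29–31 the 5th.
9 is in the range for the 2nd.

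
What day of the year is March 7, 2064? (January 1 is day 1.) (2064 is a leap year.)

67

Days in months before March: 31 + 29 = 60.
Plus 7 days into March → day 67.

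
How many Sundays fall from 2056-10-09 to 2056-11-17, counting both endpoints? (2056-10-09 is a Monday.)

2056-10-09 is a Monday; the first Sunday on or after it is 2056-10-15 (6 days later).
From 2056-10-15 to 2056-11-17: 16 + 17 = 33 days (rest of October, November).
33 ÷ 7 = 4 full weeks with remainder 5, so 4 more Sundays after the first → 5.

5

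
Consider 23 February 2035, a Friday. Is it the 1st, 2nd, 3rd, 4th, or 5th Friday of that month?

4th

Day 23 falls in week ⌈23/7⌉ of the month.
Days 1–7 hold the 1st Friday, 8–14 the 2nd, 15–21 the 3rd, 22–28 the 4th, 29–31 the 5th.
23 is in the range for the 4th.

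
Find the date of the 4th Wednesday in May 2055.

The first Wednesday of May 2055 is May 5.
The 4th Wednesday is 3 weeks later: 5 + 21 = 26.

26 May 2055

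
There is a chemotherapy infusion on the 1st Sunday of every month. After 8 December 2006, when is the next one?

December 2006 starts on a Friday, so its 1st Sunday is 3 December 2006 (2 days in).
That is not after 8 December 2006, so look at January 2007.
January 2007 starts on a Monday, so its 1st Sunday is 7 January 2007 (6 days in).

7 January 2007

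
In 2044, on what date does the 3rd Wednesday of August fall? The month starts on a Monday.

17 August 2044

August 2044 begins on a Monday, so the first Wednesday is August 3 (2 days later).
The 3rd Wednesday is 2 weeks later: 3 + 14 = 17.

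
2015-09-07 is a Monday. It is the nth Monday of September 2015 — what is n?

Day 7 falls in week ⌈7/7⌉ of the month.
Days 1–7 hold the 1st Monday, 8–14 the 2nd, 15–21 the 3rd, 22–28 the 4th, 29–31 the 5th.
7 is in the range for the 1st.

1st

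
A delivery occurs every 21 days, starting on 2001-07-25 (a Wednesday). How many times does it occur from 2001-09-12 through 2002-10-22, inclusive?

19

Occurrences land 21·i days after 2001-07-25 for i = 0, 1, 2, …
2001-09-12 is 49 days after the start; 49 ÷ 21 = 2 remainder 7; since the remainder is 7, round up to i = 3. First occurrence in the window: #4 on 2001-09-26 (3×21 = 63 days in).
2002-10-22 is 454 days after the start; 454 ÷ 21 = 21 remainder 13. Last occurrence in the window: #22 on 2002-10-09.
Occurrences #4 through #22: 19 in total.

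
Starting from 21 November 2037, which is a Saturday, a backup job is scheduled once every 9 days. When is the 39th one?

The 39th occurrence is 38 intervals after the first: 38 × 9 = 342 days after 21 November 2037.
November has 30 days — 9 days to the end of November leaves 333.
December has 31 days (302 left).
January has 31 days (271 left).
February has 28 days (243 left).
March has 31 days (212 left).
April has 30 days (182 left).
May has 31 days (151 left).
June has 30 days (121 left).
July has 31 days (90 left).
August has 31 days (59 left).
September has 30 days (29 left).
29 days into October → 29 October 2038.

29 October 2038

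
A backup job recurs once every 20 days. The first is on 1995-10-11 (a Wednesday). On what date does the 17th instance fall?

1996-08-26

The 17th occurrence is 16 intervals after the first: 16 × 20 = 320 days after 1995-10-11.
October has 31 days — 20 days to the end of October leaves 300.
November has 30 days (270 left).
December has 31 days (239 left).
January has 31 days (208 left).
February has 29 days (179 left).
March has 31 days (148 left).
April has 30 days (118 left).
May has 31 days (87 left).
June has 30 days (57 left).
July has 31 days (26 left).
26 days into August → 1996-08-26.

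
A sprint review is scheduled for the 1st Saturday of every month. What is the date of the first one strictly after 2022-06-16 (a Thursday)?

June 2022 starts on a Wednesday, so its 1st Saturday is 2022-06-04 (3 days in).
That is not after 2022-06-16, so look at July 2022.
July 2022 starts on a Friday, so its 1st Saturday is 2022-07-02 (1 day in).

2022-07-02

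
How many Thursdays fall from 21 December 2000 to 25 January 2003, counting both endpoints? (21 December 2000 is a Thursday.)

21 December 2000 is a Thursday; the first Thursday on or after it is 21 December 2000.
From 21 December 2000 to 25 January 2003: 10 + 365 + 365 + 25 = 765 days (rest of 2000, 2001, 2002, to 25 January 2003 in 2003).
765 ÷ 7 = 109 full weeks with remainder 2, so 109 more Thursdays after the first → 110.

110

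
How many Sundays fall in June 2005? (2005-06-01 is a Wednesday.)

4

2005-06-01 is a Wednesday; the first Sunday on or after it is 2005-06-05 (4 days later).
From 2005-06-05 to 2005-06-30 is 30 − 5 = 25 days.
25 ÷ 7 = 3 full weeks with remainder 4, so 3 more Sundays after the first → 4.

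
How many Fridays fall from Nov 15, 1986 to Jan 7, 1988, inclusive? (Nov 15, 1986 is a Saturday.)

Nov 15, 1986 is a Saturday; the first Friday on or after it is Nov 21, 1986 (6 days later).
From Nov 21, 1986 to Jan 7, 1988: 40 + 365 + 7 = 412 days (rest of 1986, 1987, to Jan 7, 1988 in 1988).
412 ÷ 7 = 58 full weeks with remainder 6, so 58 more Fridays after the first → 59.

59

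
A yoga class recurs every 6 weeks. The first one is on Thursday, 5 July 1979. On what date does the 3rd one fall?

The 3rd occurrence is 2 intervals after the first: 2 × 42 = 84 days after 5 July 1979.
July has 31 days — 26 days to the end of July leaves 58.
August has 31 days (27 left).
27 days into September → 27 September 1979.

27 September 1979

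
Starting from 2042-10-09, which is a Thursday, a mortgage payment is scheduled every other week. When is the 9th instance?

2043-01-29

The 9th occurrence is 8 intervals after the first: 8 × 14 = 112 days after 2042-10-09.
October has 31 days — 22 days to the end of October leaves 90.
November has 30 days (60 left).
December has 31 days (29 left).
29 days into January → 2043-01-29.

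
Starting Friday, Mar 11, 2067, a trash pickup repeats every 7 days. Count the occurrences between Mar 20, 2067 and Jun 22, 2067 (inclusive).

13

Occurrences land 7·i days after Mar 11, 2067 for i = 0, 1, 2, …
Mar 20, 2067 is 9 days after the start; 9 ÷ 7 = 1 remainder 2; since the remainder is 2, round up to i = 2. First occurrence in the window: #3 on Mar 25, 2067 (2×7 = 14 days in).
Jun 22, 2067 is 103 days after the start; 103 ÷ 7 = 14 remainder 5. Last occurrence in the window: #15 on Jun 17, 2067.
Occurrences #3 through #15: 13 in total.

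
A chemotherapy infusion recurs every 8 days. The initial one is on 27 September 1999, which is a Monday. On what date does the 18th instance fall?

The 18th occurrence is 17 intervals after the first: 17 × 8 = 136 days after 27 September 1999.
September has 30 days — 3 days to the end of September leaves 133.
October has 31 days (102 left).
November has 30 days (72 left).
December has 31 days (41 left).
January has 31 days (10 left).
10 days into February → 10 February 2000.

10 February 2000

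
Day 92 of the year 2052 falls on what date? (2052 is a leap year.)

January has 31 days (92 − 31 = 61 remain).
February has 29 days (61 − 29 = 32 remain).
March has 31 days (32 − 31 = 1 remain).
1 into April → April 1.

2052-04-01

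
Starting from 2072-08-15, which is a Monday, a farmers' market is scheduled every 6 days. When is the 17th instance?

The 17th occurrence is 16 intervals after the first: 16 × 6 = 96 days after 2072-08-15.
August has 31 days — 16 days to the end of August leaves 80.
September has 30 days (50 left).
October has 31 days (19 left).
19 days into November → 2072-11-19.

2072-11-19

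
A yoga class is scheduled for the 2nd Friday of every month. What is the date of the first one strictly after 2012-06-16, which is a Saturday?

June 2012 starts on a Friday; its first Friday is the 1st, so the 2nd Friday is the 8th — 2012-06-08.
That is not after 2012-06-16, so look at July 2012.
July 2012 starts on a Sunday; its first Friday is the 6th, so the 2nd Friday is the 13th — 2012-07-13.

2012-07-13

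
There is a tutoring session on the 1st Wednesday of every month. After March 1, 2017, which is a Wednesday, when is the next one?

April 5, 2017

March 2017 starts on a Wednesday, so its 1st Wednesday is March 1, 2017.
That is not after March 1, 2017, so look at April 2017.
April 2017 starts on a Saturday, so its 1st Wednesday is April 5, 2017 (4 days in).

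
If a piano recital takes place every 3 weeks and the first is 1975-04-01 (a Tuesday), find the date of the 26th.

The 26th occurrence is 25 intervals after the first: 25 × 21 = 525 days after 1975-04-01.
April has 30 days — 29 days to the end of April leaves 496.
From end of April to end of 1975 is 245 days (251 left).
January has 31 days (220 left).
February has 29 days (191 left).
March has 31 days (160 left).
April has 30 days (130 left).
May has 31 days (99 left).
June has 30 days (69 left).
July has 31 days (38 left).
August has 31 days (7 left).
7 days into September → 1976-09-07.

1976-09-07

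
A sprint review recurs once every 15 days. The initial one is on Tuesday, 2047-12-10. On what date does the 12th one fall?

2048-05-23

The 12th occurrence is 11 intervals after the first: 11 × 15 = 165 days after 2047-12-10.
December has 31 days — 21 days to the end of December leaves 144.
January has 31 days (113 left).
February has 29 days (84 left).
March has 31 days (53 left).
April has 30 days (23 left).
23 days into May → 2048-05-23.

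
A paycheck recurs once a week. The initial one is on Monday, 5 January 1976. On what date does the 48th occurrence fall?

The 48th occurrence is 47 intervals after the first: 47 × 7 = 329 days after 5 January 1976.
January has 31 days — 26 days to the end of January leaves 303.
February has 29 days (274 left).
March has 31 days (243 left).
April has 30 days (213 left).
May has 31 days (182 left).
June has 30 days (152 left).
July has 31 days (121 left).
August has 31 days (90 left).
September has 30 days (60 left).
October has 31 days (29 left).
29 days into November → 29 November 1976.

29 November 1976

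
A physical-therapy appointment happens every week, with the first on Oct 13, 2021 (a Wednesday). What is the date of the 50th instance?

The 50th occurrence is 49 intervals after the first: 49 × 7 = 343 days after Oct 13, 2021.
Oct has 31 days — 18 days to the end of Oct leaves 325.
Nov has 30 days (295 left).
Dec has 31 days (264 left).
Jan has 31 days (233 left).
Feb has 28 days (205 left).
Mar has 31 days (174 left).
Apr has 30 days (144 left).
May has 31 days (113 left).
Jun has 30 days (83 left).
Jul has 31 days (52 left).
Aug has 31 days (21 left).
21 days into Sep → Sep 21, 2022.

Sep 21, 2022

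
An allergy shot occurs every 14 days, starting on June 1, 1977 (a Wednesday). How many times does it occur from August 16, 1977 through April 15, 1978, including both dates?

Occurrences land 14·i days after June 1, 1977 for i = 0, 1, 2, …
August 16, 1977 is 76 days after the start; 76 ÷ 14 = 5 remainder 6; since the remainder is 6, round up to i = 6. First occurrence in the window: #7 on August 24, 1977 (6×14 = 84 days in).
April 15, 1978 is 318 days after the start; 318 ÷ 14 = 22 remainder 10. Last occurrence in the window: #23 on April 5, 1978.
Occurrences #7 through #23: 17 in total.

17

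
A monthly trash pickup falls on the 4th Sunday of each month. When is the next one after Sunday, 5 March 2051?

March 2051 starts on a Wednesday; its first Sunday is the 5th, so the 4th Sunday is the 26th — 26 March 2051.
26 March 2051 is after 5 March 2051, so that is the next one.

26 March 2051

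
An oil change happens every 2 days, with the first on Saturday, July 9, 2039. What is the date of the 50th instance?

October 15, 2039

The 50th occurrence is 49 intervals after the first: 49 × 2 = 98 days after July 9, 2039.
July has 31 days — 22 days to the end of July leaves 76.
August has 31 days (45 left).
September has 30 days (15 left).
15 days into October → October 15, 2039.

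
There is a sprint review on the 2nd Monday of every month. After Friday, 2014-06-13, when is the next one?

June 2014 starts on a Sunday; its first Monday is the 2nd, so the 2nd Monday is the 9th — 2014-06-09.
That is not after 2014-06-13, so look at July 2014.
July 2014 starts on a Tuesday; its first Monday is the 7th, so the 2nd Monday is the 14th — 2014-07-14.

2014-07-14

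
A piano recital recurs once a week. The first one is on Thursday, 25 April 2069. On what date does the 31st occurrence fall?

The 31st occurrence is 30 intervals after the first: 30 × 7 = 210 days after 25 April 2069.
April has 30 days — 5 days to the end of April leaves 205.
May has 31 days (174 left).
June has 30 days (144 left).
July has 31 days (113 left).
August has 31 days (82 left).
September has 30 days (52 left).
October has 31 days (21 left).
21 days into November → 21 November 2069.

21 November 2069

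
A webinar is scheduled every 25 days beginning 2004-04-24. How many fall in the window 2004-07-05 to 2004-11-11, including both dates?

6

Occurrences land 25·i days after 2004-04-24 for i = 0, 1, 2, …
2004-07-05 is 72 days after the start; 72 ÷ 25 = 2 remainder 22; since the remainder is 22, round up to i = 3. First occurrence in the window: #4 on 2004-07-08 (3×25 = 75 days in).
2004-11-11 is 201 days after the start; 201 ÷ 25 = 8 remainder 1. Last occurrence in the window: #9 on 2004-11-10.
Occurrences #4 through #9: 6 in total.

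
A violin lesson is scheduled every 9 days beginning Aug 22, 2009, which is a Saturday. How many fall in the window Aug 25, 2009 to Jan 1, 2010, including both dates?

14

Occurrences land 9·i days after Aug 22, 2009 for i = 0, 1, 2, …
Aug 25, 2009 is 3 days after the start; 3 ÷ 9 = 0 remainder 3; since the remainder is 3, round up to i = 1. First occurrence in the window: #2 on Aug 31, 2009 (1×9 = 9 days in).
Jan 1, 2010 is 132 days after the start; 132 ÷ 9 = 14 remainder 6. Last occurrence in the window: #15 on Dec 26, 2009.
Occurrences #2 through #15: 14 in total.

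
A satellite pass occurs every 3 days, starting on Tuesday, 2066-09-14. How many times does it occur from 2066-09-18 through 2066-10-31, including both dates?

14

Occurrences land 3·i days after 2066-09-14 for i = 0, 1, 2, …
2066-09-18 is 4 days after the start; 4 ÷ 3 = 1 remainder 1; since the remainder is 1, round up to i = 2. First occurrence in the window: #3 on 2066-09-20 (2×3 = 6 days in).
2066-10-31 is 47 days after the start; 47 ÷ 3 = 15 remainder 2. Last occurrence in the window: #16 on 2066-10-29.
Occurrences #3 through #16: 14 in total.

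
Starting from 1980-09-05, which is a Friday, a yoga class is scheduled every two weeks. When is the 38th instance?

The 38th occurrence is 37 intervals after the first: 37 × 14 = 518 days after 1980-09-05.
September has 30 days — 25 days to the end of September leaves 493.
From end of September to end of 1980 is 92 days (401 left).
1981 has 365 days (36 left).
January has 31 days (5 left).
5 days into February → 1982-02-05.

1982-02-05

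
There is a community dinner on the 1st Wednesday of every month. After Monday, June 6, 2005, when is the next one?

July 6, 2005

June 2005 starts on a Wednesday, so its 1st Wednesday is June 1, 2005.
That is not after June 6, 2005, so look at July 2005.
July 2005 starts on a Friday, so its 1st Wednesday is July 6, 2005 (5 days in).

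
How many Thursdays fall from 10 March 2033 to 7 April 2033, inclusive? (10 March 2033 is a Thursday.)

5

10 March 2033 is a Thursday; the first Thursday on or after it is 10 March 2033.
From 10 March 2033 to 7 April 2033: 21 + 7 = 28 days (rest of March, April).
28 ÷ 7 = 4 full weeks with remainder 0, so 4 more Thursdays after the first → 5.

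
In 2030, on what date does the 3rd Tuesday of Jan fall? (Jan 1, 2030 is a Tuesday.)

Jan 2030 begins on a Tuesday, so the first Tuesday is Jan 1.
The 3rd Tuesday is 2 weeks later: 1 + 14 = 15.

Jan 15, 2030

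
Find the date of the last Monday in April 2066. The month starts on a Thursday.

April 2066 begins on a Thursday, so the first Monday is April 5 (4 days later).
April 2066 has 30 days. Adding weeks: 5, 12, 19, 26 — the last one ≤ 30 is the 26th.

April 26, 2066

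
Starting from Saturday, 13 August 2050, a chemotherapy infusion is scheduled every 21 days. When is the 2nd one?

3 September 2050

The 2nd occurrence is 1 interval after the first: 1 × 21 = 21 days after 13 August 2050.
August has 31 days — 18 days to the end of August leaves 3.
3 days into September → 3 September 2050.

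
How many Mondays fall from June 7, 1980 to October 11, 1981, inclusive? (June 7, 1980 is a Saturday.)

70

June 7, 1980 is a Saturday; the first Monday on or after it is June 9, 1980 (2 days later).
From June 9, 1980 to October 11, 1981: 205 + 284 = 489 days (rest of 1980, to October 11, 1981 in 1981).
489 ÷ 7 = 69 full weeks with remainder 6, so 69 more Mondays after the first → 70.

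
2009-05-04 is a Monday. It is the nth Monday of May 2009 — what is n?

Day 4 falls in week ⌈4/7⌉ of the month.
Days 1–7 hold the 1st Monday, 8–14 the 2nd, 15–21 the 3rd, 22–28 the 4th, 29–31 the 5th.
4 is in the range for the 1st.

1st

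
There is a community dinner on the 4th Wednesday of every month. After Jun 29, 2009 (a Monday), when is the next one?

Jun 2009 starts on a Monday; its first Wednesday is the 3rd, so the 4th Wednesday is the 24th — Jun 24, 2009.
That is not after Jun 29, 2009, so look at Jul 2009.
Jul 2009 starts on a Wednesday; its first Wednesday is the 1st, so the 4th Wednesday is the 22nd — Jul 22, 2009.

Jul 22, 2009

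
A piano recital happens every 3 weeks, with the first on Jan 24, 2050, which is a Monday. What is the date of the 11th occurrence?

The 11th occurrence is 10 intervals after the first: 10 × 21 = 210 days after Jan 24, 2050.
Jan has 31 days — 7 days to the end of Jan leaves 203.
Feb has 28 days (175 left).
Mar has 31 days (144 left).
Apr has 30 days (114 left).
May has 31 days (83 left).
Jun has 30 days (53 left).
Jul has 31 days (22 left).
22 days into Aug → Aug 22, 2050.

Aug 22, 2050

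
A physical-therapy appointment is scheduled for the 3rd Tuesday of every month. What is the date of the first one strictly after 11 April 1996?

April 1996 starts on a Monday; its first Tuesday is the 2nd, so the 3rd Tuesday is the 16th — 16 April 1996.
16 April 1996 is after 11 April 1996, so that is the next one.

16 April 1996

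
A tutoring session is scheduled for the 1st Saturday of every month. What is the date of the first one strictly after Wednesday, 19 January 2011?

5 February 2011

January 2011 starts on a Saturday, so its 1st Saturday is 1 January 2011.
That is not after 19 January 2011, so look at February 2011.
February 2011 starts on a Tuesday, so its 1st Saturday is 5 February 2011 (4 days in).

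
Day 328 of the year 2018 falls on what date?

January has 31 days (328 − 31 = 297 remain).
February has 28 days (297 − 28 = 269 remain).
March has 31 days (269 − 31 = 238 remain).
April has 30 days (238 − 30 = 208 remain).
May has 31 days (208 − 31 = 177 remain).
June has 30 days (177 − 30 = 147 remain).
July has 31 days (147 − 31 = 116 remain).
August has 31 days (116 − 31 = 85 remain).
September has 30 days (85 − 30 = 55 remain).
October has 31 days (55 − 31 = 24 remain).
24 into November → November 24.

November 24, 2018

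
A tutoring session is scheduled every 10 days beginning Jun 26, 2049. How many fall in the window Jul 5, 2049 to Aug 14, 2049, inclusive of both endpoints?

Occurrences land 10·i days after Jun 26, 2049 for i = 0, 1, 2, …
Jul 5, 2049 is 9 days after the start; 9 ÷ 10 = 0 remainder 9; since the remainder is 9, round up to i = 1. First occurrence in the window: #2 on Jul 6, 2049 (1×10 = 10 days in).
Aug 14, 2049 is 49 days after the start; 49 ÷ 10 = 4 remainder 9. Last occurrence in the window: #5 on Aug 5, 2049.
Occurrences #2 through #5: 4 in total.

4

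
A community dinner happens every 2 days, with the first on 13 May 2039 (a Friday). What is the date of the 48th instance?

The 48th occurrence is 47 intervals after the first: 47 × 2 = 94 days after 13 May 2039.
May has 31 days — 18 days to the end of May leaves 76.
June has 30 days (46 left).
July has 31 days (15 left).
15 days into August → 15 August 2039.

15 August 2039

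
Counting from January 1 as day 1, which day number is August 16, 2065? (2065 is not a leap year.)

228

Days in months before August: 31 + 28 + 31 + 30 + 31 + 30 + 31 = 212.
Plus 16 days into August → day 228.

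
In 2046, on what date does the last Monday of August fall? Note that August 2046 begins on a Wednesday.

2046-08-27

August 2046 begins on a Wednesday, so the first Monday is August 6 (5 days later).
August 2046 has 31 days. Adding weeks: 6, 13, 20, 27 — the last one ≤ 31 is the 27th.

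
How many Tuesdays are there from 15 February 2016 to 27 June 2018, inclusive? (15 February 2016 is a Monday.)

124

15 February 2016 is a Monday; the first Tuesday on or after it is 16 February 2016 (1 day later).
From 16 February 2016 to 27 June 2018: 319 + 365 + 178 = 862 days (rest of 2016, 2017, to 27 June 2018 in 2018).
862 ÷ 7 = 123 full weeks with remainder 1, so 123 more Tuesdays after the first → 124.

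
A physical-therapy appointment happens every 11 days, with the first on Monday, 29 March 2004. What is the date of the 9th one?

25 June 2004

The 9th occurrence is 8 intervals after the first: 8 × 11 = 88 days after 29 March 2004.
March has 31 days — 2 days to the end of March leaves 86.
April has 30 days (56 left).
May has 31 days (25 left).
25 days into June → 25 June 2004.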